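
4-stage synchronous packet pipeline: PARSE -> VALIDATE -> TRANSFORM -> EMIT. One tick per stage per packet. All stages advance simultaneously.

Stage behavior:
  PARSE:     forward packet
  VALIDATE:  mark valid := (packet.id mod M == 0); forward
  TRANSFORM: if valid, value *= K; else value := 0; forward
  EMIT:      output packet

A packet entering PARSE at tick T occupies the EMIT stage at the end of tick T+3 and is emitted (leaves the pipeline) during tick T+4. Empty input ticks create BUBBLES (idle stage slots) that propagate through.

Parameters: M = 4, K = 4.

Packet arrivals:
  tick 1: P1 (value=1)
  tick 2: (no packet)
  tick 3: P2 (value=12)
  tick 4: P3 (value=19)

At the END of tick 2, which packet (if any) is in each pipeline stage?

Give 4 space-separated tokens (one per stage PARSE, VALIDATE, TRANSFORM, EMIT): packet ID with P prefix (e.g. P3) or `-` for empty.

Tick 1: [PARSE:P1(v=1,ok=F), VALIDATE:-, TRANSFORM:-, EMIT:-] out:-; in:P1
Tick 2: [PARSE:-, VALIDATE:P1(v=1,ok=F), TRANSFORM:-, EMIT:-] out:-; in:-
At end of tick 2: ['-', 'P1', '-', '-']

Answer: - P1 - -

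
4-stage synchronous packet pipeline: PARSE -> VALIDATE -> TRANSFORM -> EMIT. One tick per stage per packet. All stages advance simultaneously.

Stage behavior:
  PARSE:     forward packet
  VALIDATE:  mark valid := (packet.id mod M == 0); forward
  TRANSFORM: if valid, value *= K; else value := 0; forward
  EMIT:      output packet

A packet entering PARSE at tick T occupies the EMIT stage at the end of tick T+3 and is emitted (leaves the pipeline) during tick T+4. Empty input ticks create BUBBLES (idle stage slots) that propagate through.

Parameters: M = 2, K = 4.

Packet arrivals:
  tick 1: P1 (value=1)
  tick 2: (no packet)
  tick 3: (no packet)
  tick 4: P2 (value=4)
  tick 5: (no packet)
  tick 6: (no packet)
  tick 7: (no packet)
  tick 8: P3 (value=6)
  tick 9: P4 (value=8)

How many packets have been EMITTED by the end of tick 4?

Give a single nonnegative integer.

Answer: 0

Derivation:
Tick 1: [PARSE:P1(v=1,ok=F), VALIDATE:-, TRANSFORM:-, EMIT:-] out:-; in:P1
Tick 2: [PARSE:-, VALIDATE:P1(v=1,ok=F), TRANSFORM:-, EMIT:-] out:-; in:-
Tick 3: [PARSE:-, VALIDATE:-, TRANSFORM:P1(v=0,ok=F), EMIT:-] out:-; in:-
Tick 4: [PARSE:P2(v=4,ok=F), VALIDATE:-, TRANSFORM:-, EMIT:P1(v=0,ok=F)] out:-; in:P2
Emitted by tick 4: []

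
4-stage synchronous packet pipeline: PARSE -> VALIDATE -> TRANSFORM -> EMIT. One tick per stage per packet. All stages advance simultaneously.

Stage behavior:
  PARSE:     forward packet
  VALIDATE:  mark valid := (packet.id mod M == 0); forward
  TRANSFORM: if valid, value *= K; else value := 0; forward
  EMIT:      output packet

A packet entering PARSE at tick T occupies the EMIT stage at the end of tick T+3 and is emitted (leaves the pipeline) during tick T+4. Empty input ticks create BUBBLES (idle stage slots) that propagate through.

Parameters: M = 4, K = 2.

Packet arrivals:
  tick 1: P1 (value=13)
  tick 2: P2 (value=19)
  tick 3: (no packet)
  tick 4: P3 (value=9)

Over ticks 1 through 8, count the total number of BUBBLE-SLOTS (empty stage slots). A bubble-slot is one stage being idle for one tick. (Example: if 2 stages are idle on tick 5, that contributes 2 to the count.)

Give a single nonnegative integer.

Tick 1: [PARSE:P1(v=13,ok=F), VALIDATE:-, TRANSFORM:-, EMIT:-] out:-; bubbles=3
Tick 2: [PARSE:P2(v=19,ok=F), VALIDATE:P1(v=13,ok=F), TRANSFORM:-, EMIT:-] out:-; bubbles=2
Tick 3: [PARSE:-, VALIDATE:P2(v=19,ok=F), TRANSFORM:P1(v=0,ok=F), EMIT:-] out:-; bubbles=2
Tick 4: [PARSE:P3(v=9,ok=F), VALIDATE:-, TRANSFORM:P2(v=0,ok=F), EMIT:P1(v=0,ok=F)] out:-; bubbles=1
Tick 5: [PARSE:-, VALIDATE:P3(v=9,ok=F), TRANSFORM:-, EMIT:P2(v=0,ok=F)] out:P1(v=0); bubbles=2
Tick 6: [PARSE:-, VALIDATE:-, TRANSFORM:P3(v=0,ok=F), EMIT:-] out:P2(v=0); bubbles=3
Tick 7: [PARSE:-, VALIDATE:-, TRANSFORM:-, EMIT:P3(v=0,ok=F)] out:-; bubbles=3
Tick 8: [PARSE:-, VALIDATE:-, TRANSFORM:-, EMIT:-] out:P3(v=0); bubbles=4
Total bubble-slots: 20

Answer: 20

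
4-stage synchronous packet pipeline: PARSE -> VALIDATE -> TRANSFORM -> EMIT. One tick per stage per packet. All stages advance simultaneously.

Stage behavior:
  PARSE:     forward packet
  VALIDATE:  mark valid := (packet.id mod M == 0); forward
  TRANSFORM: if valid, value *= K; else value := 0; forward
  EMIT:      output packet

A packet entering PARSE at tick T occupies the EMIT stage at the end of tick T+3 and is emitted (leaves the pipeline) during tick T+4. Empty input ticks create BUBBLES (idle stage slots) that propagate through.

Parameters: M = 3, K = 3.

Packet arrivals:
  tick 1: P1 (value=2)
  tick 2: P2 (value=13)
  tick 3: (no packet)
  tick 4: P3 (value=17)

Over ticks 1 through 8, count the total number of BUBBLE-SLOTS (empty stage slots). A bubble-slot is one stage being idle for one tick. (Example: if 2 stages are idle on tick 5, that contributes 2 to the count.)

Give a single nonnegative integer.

Answer: 20

Derivation:
Tick 1: [PARSE:P1(v=2,ok=F), VALIDATE:-, TRANSFORM:-, EMIT:-] out:-; bubbles=3
Tick 2: [PARSE:P2(v=13,ok=F), VALIDATE:P1(v=2,ok=F), TRANSFORM:-, EMIT:-] out:-; bubbles=2
Tick 3: [PARSE:-, VALIDATE:P2(v=13,ok=F), TRANSFORM:P1(v=0,ok=F), EMIT:-] out:-; bubbles=2
Tick 4: [PARSE:P3(v=17,ok=F), VALIDATE:-, TRANSFORM:P2(v=0,ok=F), EMIT:P1(v=0,ok=F)] out:-; bubbles=1
Tick 5: [PARSE:-, VALIDATE:P3(v=17,ok=T), TRANSFORM:-, EMIT:P2(v=0,ok=F)] out:P1(v=0); bubbles=2
Tick 6: [PARSE:-, VALIDATE:-, TRANSFORM:P3(v=51,ok=T), EMIT:-] out:P2(v=0); bubbles=3
Tick 7: [PARSE:-, VALIDATE:-, TRANSFORM:-, EMIT:P3(v=51,ok=T)] out:-; bubbles=3
Tick 8: [PARSE:-, VALIDATE:-, TRANSFORM:-, EMIT:-] out:P3(v=51); bubbles=4
Total bubble-slots: 20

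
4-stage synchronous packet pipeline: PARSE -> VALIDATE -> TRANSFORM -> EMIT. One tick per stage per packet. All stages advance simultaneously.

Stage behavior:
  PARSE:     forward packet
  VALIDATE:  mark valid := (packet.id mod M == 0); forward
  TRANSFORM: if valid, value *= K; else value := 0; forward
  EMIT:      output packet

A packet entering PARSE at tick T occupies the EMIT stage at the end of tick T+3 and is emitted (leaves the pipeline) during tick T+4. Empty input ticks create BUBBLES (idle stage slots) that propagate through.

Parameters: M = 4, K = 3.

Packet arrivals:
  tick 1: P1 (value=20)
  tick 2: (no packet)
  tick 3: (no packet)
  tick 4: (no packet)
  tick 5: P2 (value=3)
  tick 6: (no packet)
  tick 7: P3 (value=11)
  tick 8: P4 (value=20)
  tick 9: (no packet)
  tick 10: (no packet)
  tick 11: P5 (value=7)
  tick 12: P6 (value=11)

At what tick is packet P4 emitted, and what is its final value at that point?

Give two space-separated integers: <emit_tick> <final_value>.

Answer: 12 60

Derivation:
Tick 1: [PARSE:P1(v=20,ok=F), VALIDATE:-, TRANSFORM:-, EMIT:-] out:-; in:P1
Tick 2: [PARSE:-, VALIDATE:P1(v=20,ok=F), TRANSFORM:-, EMIT:-] out:-; in:-
Tick 3: [PARSE:-, VALIDATE:-, TRANSFORM:P1(v=0,ok=F), EMIT:-] out:-; in:-
Tick 4: [PARSE:-, VALIDATE:-, TRANSFORM:-, EMIT:P1(v=0,ok=F)] out:-; in:-
Tick 5: [PARSE:P2(v=3,ok=F), VALIDATE:-, TRANSFORM:-, EMIT:-] out:P1(v=0); in:P2
Tick 6: [PARSE:-, VALIDATE:P2(v=3,ok=F), TRANSFORM:-, EMIT:-] out:-; in:-
Tick 7: [PARSE:P3(v=11,ok=F), VALIDATE:-, TRANSFORM:P2(v=0,ok=F), EMIT:-] out:-; in:P3
Tick 8: [PARSE:P4(v=20,ok=F), VALIDATE:P3(v=11,ok=F), TRANSFORM:-, EMIT:P2(v=0,ok=F)] out:-; in:P4
Tick 9: [PARSE:-, VALIDATE:P4(v=20,ok=T), TRANSFORM:P3(v=0,ok=F), EMIT:-] out:P2(v=0); in:-
Tick 10: [PARSE:-, VALIDATE:-, TRANSFORM:P4(v=60,ok=T), EMIT:P3(v=0,ok=F)] out:-; in:-
Tick 11: [PARSE:P5(v=7,ok=F), VALIDATE:-, TRANSFORM:-, EMIT:P4(v=60,ok=T)] out:P3(v=0); in:P5
Tick 12: [PARSE:P6(v=11,ok=F), VALIDATE:P5(v=7,ok=F), TRANSFORM:-, EMIT:-] out:P4(v=60); in:P6
Tick 13: [PARSE:-, VALIDATE:P6(v=11,ok=F), TRANSFORM:P5(v=0,ok=F), EMIT:-] out:-; in:-
Tick 14: [PARSE:-, VALIDATE:-, TRANSFORM:P6(v=0,ok=F), EMIT:P5(v=0,ok=F)] out:-; in:-
Tick 15: [PARSE:-, VALIDATE:-, TRANSFORM:-, EMIT:P6(v=0,ok=F)] out:P5(v=0); in:-
Tick 16: [PARSE:-, VALIDATE:-, TRANSFORM:-, EMIT:-] out:P6(v=0); in:-
P4: arrives tick 8, valid=True (id=4, id%4=0), emit tick 12, final value 60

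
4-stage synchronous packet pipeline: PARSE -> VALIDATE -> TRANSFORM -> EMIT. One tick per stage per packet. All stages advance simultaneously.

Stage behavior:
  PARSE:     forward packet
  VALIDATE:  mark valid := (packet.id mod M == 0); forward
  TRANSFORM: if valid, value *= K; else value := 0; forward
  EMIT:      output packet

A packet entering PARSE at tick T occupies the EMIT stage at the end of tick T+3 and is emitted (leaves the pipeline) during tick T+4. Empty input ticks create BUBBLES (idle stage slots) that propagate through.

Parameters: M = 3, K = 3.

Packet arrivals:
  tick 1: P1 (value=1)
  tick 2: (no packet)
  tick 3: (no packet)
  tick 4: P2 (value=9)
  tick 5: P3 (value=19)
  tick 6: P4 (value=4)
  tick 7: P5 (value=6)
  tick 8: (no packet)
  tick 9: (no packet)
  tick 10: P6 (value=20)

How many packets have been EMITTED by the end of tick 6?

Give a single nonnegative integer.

Tick 1: [PARSE:P1(v=1,ok=F), VALIDATE:-, TRANSFORM:-, EMIT:-] out:-; in:P1
Tick 2: [PARSE:-, VALIDATE:P1(v=1,ok=F), TRANSFORM:-, EMIT:-] out:-; in:-
Tick 3: [PARSE:-, VALIDATE:-, TRANSFORM:P1(v=0,ok=F), EMIT:-] out:-; in:-
Tick 4: [PARSE:P2(v=9,ok=F), VALIDATE:-, TRANSFORM:-, EMIT:P1(v=0,ok=F)] out:-; in:P2
Tick 5: [PARSE:P3(v=19,ok=F), VALIDATE:P2(v=9,ok=F), TRANSFORM:-, EMIT:-] out:P1(v=0); in:P3
Tick 6: [PARSE:P4(v=4,ok=F), VALIDATE:P3(v=19,ok=T), TRANSFORM:P2(v=0,ok=F), EMIT:-] out:-; in:P4
Emitted by tick 6: ['P1']

Answer: 1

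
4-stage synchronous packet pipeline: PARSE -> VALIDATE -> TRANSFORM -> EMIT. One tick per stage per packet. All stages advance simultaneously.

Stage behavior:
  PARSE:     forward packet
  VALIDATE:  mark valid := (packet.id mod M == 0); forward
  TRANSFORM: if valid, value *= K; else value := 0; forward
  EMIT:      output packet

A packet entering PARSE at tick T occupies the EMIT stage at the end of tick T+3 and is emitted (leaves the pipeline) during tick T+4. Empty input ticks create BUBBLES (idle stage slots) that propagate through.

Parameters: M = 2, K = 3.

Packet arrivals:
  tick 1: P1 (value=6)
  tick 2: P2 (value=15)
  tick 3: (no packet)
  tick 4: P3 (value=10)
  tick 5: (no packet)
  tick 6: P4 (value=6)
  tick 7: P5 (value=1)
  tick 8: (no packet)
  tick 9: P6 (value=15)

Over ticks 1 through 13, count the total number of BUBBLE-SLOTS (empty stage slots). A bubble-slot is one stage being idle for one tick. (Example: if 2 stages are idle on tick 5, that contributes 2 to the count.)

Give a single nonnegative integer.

Answer: 28

Derivation:
Tick 1: [PARSE:P1(v=6,ok=F), VALIDATE:-, TRANSFORM:-, EMIT:-] out:-; bubbles=3
Tick 2: [PARSE:P2(v=15,ok=F), VALIDATE:P1(v=6,ok=F), TRANSFORM:-, EMIT:-] out:-; bubbles=2
Tick 3: [PARSE:-, VALIDATE:P2(v=15,ok=T), TRANSFORM:P1(v=0,ok=F), EMIT:-] out:-; bubbles=2
Tick 4: [PARSE:P3(v=10,ok=F), VALIDATE:-, TRANSFORM:P2(v=45,ok=T), EMIT:P1(v=0,ok=F)] out:-; bubbles=1
Tick 5: [PARSE:-, VALIDATE:P3(v=10,ok=F), TRANSFORM:-, EMIT:P2(v=45,ok=T)] out:P1(v=0); bubbles=2
Tick 6: [PARSE:P4(v=6,ok=F), VALIDATE:-, TRANSFORM:P3(v=0,ok=F), EMIT:-] out:P2(v=45); bubbles=2
Tick 7: [PARSE:P5(v=1,ok=F), VALIDATE:P4(v=6,ok=T), TRANSFORM:-, EMIT:P3(v=0,ok=F)] out:-; bubbles=1
Tick 8: [PARSE:-, VALIDATE:P5(v=1,ok=F), TRANSFORM:P4(v=18,ok=T), EMIT:-] out:P3(v=0); bubbles=2
Tick 9: [PARSE:P6(v=15,ok=F), VALIDATE:-, TRANSFORM:P5(v=0,ok=F), EMIT:P4(v=18,ok=T)] out:-; bubbles=1
Tick 10: [PARSE:-, VALIDATE:P6(v=15,ok=T), TRANSFORM:-, EMIT:P5(v=0,ok=F)] out:P4(v=18); bubbles=2
Tick 11: [PARSE:-, VALIDATE:-, TRANSFORM:P6(v=45,ok=T), EMIT:-] out:P5(v=0); bubbles=3
Tick 12: [PARSE:-, VALIDATE:-, TRANSFORM:-, EMIT:P6(v=45,ok=T)] out:-; bubbles=3
Tick 13: [PARSE:-, VALIDATE:-, TRANSFORM:-, EMIT:-] out:P6(v=45); bubbles=4
Total bubble-slots: 28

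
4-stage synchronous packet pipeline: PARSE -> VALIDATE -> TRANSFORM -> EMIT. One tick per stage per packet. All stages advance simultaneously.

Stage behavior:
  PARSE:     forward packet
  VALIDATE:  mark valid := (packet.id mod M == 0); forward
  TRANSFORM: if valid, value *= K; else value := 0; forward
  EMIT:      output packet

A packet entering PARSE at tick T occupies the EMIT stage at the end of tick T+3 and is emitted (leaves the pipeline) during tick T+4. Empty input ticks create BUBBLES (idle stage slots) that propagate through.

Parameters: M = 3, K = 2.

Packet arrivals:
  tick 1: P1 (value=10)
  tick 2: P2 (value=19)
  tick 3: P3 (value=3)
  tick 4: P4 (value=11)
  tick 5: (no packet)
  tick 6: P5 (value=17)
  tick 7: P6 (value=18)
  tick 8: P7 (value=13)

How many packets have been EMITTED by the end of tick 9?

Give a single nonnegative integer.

Tick 1: [PARSE:P1(v=10,ok=F), VALIDATE:-, TRANSFORM:-, EMIT:-] out:-; in:P1
Tick 2: [PARSE:P2(v=19,ok=F), VALIDATE:P1(v=10,ok=F), TRANSFORM:-, EMIT:-] out:-; in:P2
Tick 3: [PARSE:P3(v=3,ok=F), VALIDATE:P2(v=19,ok=F), TRANSFORM:P1(v=0,ok=F), EMIT:-] out:-; in:P3
Tick 4: [PARSE:P4(v=11,ok=F), VALIDATE:P3(v=3,ok=T), TRANSFORM:P2(v=0,ok=F), EMIT:P1(v=0,ok=F)] out:-; in:P4
Tick 5: [PARSE:-, VALIDATE:P4(v=11,ok=F), TRANSFORM:P3(v=6,ok=T), EMIT:P2(v=0,ok=F)] out:P1(v=0); in:-
Tick 6: [PARSE:P5(v=17,ok=F), VALIDATE:-, TRANSFORM:P4(v=0,ok=F), EMIT:P3(v=6,ok=T)] out:P2(v=0); in:P5
Tick 7: [PARSE:P6(v=18,ok=F), VALIDATE:P5(v=17,ok=F), TRANSFORM:-, EMIT:P4(v=0,ok=F)] out:P3(v=6); in:P6
Tick 8: [PARSE:P7(v=13,ok=F), VALIDATE:P6(v=18,ok=T), TRANSFORM:P5(v=0,ok=F), EMIT:-] out:P4(v=0); in:P7
Tick 9: [PARSE:-, VALIDATE:P7(v=13,ok=F), TRANSFORM:P6(v=36,ok=T), EMIT:P5(v=0,ok=F)] out:-; in:-
Emitted by tick 9: ['P1', 'P2', 'P3', 'P4']

Answer: 4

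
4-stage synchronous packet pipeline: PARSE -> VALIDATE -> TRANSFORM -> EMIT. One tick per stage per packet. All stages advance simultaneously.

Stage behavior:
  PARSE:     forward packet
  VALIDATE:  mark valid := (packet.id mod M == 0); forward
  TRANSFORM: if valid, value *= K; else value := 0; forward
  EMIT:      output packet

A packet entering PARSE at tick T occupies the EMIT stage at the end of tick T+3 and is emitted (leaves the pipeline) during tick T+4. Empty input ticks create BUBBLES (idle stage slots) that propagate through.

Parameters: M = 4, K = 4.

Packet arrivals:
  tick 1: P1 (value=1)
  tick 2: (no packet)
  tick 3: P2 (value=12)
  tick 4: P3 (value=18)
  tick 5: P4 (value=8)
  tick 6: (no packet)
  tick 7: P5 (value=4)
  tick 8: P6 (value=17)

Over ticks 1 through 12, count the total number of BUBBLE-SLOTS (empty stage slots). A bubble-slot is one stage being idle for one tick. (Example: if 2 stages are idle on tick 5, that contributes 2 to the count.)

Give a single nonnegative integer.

Answer: 24

Derivation:
Tick 1: [PARSE:P1(v=1,ok=F), VALIDATE:-, TRANSFORM:-, EMIT:-] out:-; bubbles=3
Tick 2: [PARSE:-, VALIDATE:P1(v=1,ok=F), TRANSFORM:-, EMIT:-] out:-; bubbles=3
Tick 3: [PARSE:P2(v=12,ok=F), VALIDATE:-, TRANSFORM:P1(v=0,ok=F), EMIT:-] out:-; bubbles=2
Tick 4: [PARSE:P3(v=18,ok=F), VALIDATE:P2(v=12,ok=F), TRANSFORM:-, EMIT:P1(v=0,ok=F)] out:-; bubbles=1
Tick 5: [PARSE:P4(v=8,ok=F), VALIDATE:P3(v=18,ok=F), TRANSFORM:P2(v=0,ok=F), EMIT:-] out:P1(v=0); bubbles=1
Tick 6: [PARSE:-, VALIDATE:P4(v=8,ok=T), TRANSFORM:P3(v=0,ok=F), EMIT:P2(v=0,ok=F)] out:-; bubbles=1
Tick 7: [PARSE:P5(v=4,ok=F), VALIDATE:-, TRANSFORM:P4(v=32,ok=T), EMIT:P3(v=0,ok=F)] out:P2(v=0); bubbles=1
Tick 8: [PARSE:P6(v=17,ok=F), VALIDATE:P5(v=4,ok=F), TRANSFORM:-, EMIT:P4(v=32,ok=T)] out:P3(v=0); bubbles=1
Tick 9: [PARSE:-, VALIDATE:P6(v=17,ok=F), TRANSFORM:P5(v=0,ok=F), EMIT:-] out:P4(v=32); bubbles=2
Tick 10: [PARSE:-, VALIDATE:-, TRANSFORM:P6(v=0,ok=F), EMIT:P5(v=0,ok=F)] out:-; bubbles=2
Tick 11: [PARSE:-, VALIDATE:-, TRANSFORM:-, EMIT:P6(v=0,ok=F)] out:P5(v=0); bubbles=3
Tick 12: [PARSE:-, VALIDATE:-, TRANSFORM:-, EMIT:-] out:P6(v=0); bubbles=4
Total bubble-slots: 24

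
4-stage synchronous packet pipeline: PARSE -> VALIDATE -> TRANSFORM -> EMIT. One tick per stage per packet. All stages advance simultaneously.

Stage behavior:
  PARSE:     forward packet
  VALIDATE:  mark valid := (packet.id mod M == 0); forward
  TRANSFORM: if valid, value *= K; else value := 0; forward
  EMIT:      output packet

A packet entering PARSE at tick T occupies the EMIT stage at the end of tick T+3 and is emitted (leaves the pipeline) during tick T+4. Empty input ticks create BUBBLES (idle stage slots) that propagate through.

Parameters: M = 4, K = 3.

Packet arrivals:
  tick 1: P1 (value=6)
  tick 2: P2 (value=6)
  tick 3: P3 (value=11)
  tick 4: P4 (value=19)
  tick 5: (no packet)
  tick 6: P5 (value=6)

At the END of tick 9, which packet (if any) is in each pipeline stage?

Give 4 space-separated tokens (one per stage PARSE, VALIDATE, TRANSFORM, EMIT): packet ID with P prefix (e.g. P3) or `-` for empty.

Tick 1: [PARSE:P1(v=6,ok=F), VALIDATE:-, TRANSFORM:-, EMIT:-] out:-; in:P1
Tick 2: [PARSE:P2(v=6,ok=F), VALIDATE:P1(v=6,ok=F), TRANSFORM:-, EMIT:-] out:-; in:P2
Tick 3: [PARSE:P3(v=11,ok=F), VALIDATE:P2(v=6,ok=F), TRANSFORM:P1(v=0,ok=F), EMIT:-] out:-; in:P3
Tick 4: [PARSE:P4(v=19,ok=F), VALIDATE:P3(v=11,ok=F), TRANSFORM:P2(v=0,ok=F), EMIT:P1(v=0,ok=F)] out:-; in:P4
Tick 5: [PARSE:-, VALIDATE:P4(v=19,ok=T), TRANSFORM:P3(v=0,ok=F), EMIT:P2(v=0,ok=F)] out:P1(v=0); in:-
Tick 6: [PARSE:P5(v=6,ok=F), VALIDATE:-, TRANSFORM:P4(v=57,ok=T), EMIT:P3(v=0,ok=F)] out:P2(v=0); in:P5
Tick 7: [PARSE:-, VALIDATE:P5(v=6,ok=F), TRANSFORM:-, EMIT:P4(v=57,ok=T)] out:P3(v=0); in:-
Tick 8: [PARSE:-, VALIDATE:-, TRANSFORM:P5(v=0,ok=F), EMIT:-] out:P4(v=57); in:-
Tick 9: [PARSE:-, VALIDATE:-, TRANSFORM:-, EMIT:P5(v=0,ok=F)] out:-; in:-
At end of tick 9: ['-', '-', '-', 'P5']

Answer: - - - P5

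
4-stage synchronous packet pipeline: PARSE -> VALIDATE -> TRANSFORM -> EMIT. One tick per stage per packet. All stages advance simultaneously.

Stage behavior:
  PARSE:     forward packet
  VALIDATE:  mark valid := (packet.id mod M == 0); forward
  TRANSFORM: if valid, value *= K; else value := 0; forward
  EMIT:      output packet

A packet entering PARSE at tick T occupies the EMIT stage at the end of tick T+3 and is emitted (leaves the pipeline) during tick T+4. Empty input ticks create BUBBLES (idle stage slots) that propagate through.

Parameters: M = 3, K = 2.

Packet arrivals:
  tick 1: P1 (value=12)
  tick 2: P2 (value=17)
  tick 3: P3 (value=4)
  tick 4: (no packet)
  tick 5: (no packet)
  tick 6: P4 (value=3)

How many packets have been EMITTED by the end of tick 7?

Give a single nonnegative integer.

Answer: 3

Derivation:
Tick 1: [PARSE:P1(v=12,ok=F), VALIDATE:-, TRANSFORM:-, EMIT:-] out:-; in:P1
Tick 2: [PARSE:P2(v=17,ok=F), VALIDATE:P1(v=12,ok=F), TRANSFORM:-, EMIT:-] out:-; in:P2
Tick 3: [PARSE:P3(v=4,ok=F), VALIDATE:P2(v=17,ok=F), TRANSFORM:P1(v=0,ok=F), EMIT:-] out:-; in:P3
Tick 4: [PARSE:-, VALIDATE:P3(v=4,ok=T), TRANSFORM:P2(v=0,ok=F), EMIT:P1(v=0,ok=F)] out:-; in:-
Tick 5: [PARSE:-, VALIDATE:-, TRANSFORM:P3(v=8,ok=T), EMIT:P2(v=0,ok=F)] out:P1(v=0); in:-
Tick 6: [PARSE:P4(v=3,ok=F), VALIDATE:-, TRANSFORM:-, EMIT:P3(v=8,ok=T)] out:P2(v=0); in:P4
Tick 7: [PARSE:-, VALIDATE:P4(v=3,ok=F), TRANSFORM:-, EMIT:-] out:P3(v=8); in:-
Emitted by tick 7: ['P1', 'P2', 'P3']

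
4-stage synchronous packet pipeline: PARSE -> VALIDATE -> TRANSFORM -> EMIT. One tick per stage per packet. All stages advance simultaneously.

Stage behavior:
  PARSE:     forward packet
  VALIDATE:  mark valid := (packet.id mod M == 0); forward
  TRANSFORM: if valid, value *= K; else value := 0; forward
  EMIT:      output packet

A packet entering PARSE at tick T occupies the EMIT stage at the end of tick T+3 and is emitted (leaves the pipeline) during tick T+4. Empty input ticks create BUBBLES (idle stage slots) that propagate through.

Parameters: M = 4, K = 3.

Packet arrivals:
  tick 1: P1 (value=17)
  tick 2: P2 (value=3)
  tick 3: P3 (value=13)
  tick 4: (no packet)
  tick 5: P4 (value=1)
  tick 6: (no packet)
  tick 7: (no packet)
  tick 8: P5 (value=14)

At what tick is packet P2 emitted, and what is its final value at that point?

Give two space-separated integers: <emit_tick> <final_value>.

Tick 1: [PARSE:P1(v=17,ok=F), VALIDATE:-, TRANSFORM:-, EMIT:-] out:-; in:P1
Tick 2: [PARSE:P2(v=3,ok=F), VALIDATE:P1(v=17,ok=F), TRANSFORM:-, EMIT:-] out:-; in:P2
Tick 3: [PARSE:P3(v=13,ok=F), VALIDATE:P2(v=3,ok=F), TRANSFORM:P1(v=0,ok=F), EMIT:-] out:-; in:P3
Tick 4: [PARSE:-, VALIDATE:P3(v=13,ok=F), TRANSFORM:P2(v=0,ok=F), EMIT:P1(v=0,ok=F)] out:-; in:-
Tick 5: [PARSE:P4(v=1,ok=F), VALIDATE:-, TRANSFORM:P3(v=0,ok=F), EMIT:P2(v=0,ok=F)] out:P1(v=0); in:P4
Tick 6: [PARSE:-, VALIDATE:P4(v=1,ok=T), TRANSFORM:-, EMIT:P3(v=0,ok=F)] out:P2(v=0); in:-
Tick 7: [PARSE:-, VALIDATE:-, TRANSFORM:P4(v=3,ok=T), EMIT:-] out:P3(v=0); in:-
Tick 8: [PARSE:P5(v=14,ok=F), VALIDATE:-, TRANSFORM:-, EMIT:P4(v=3,ok=T)] out:-; in:P5
Tick 9: [PARSE:-, VALIDATE:P5(v=14,ok=F), TRANSFORM:-, EMIT:-] out:P4(v=3); in:-
Tick 10: [PARSE:-, VALIDATE:-, TRANSFORM:P5(v=0,ok=F), EMIT:-] out:-; in:-
Tick 11: [PARSE:-, VALIDATE:-, TRANSFORM:-, EMIT:P5(v=0,ok=F)] out:-; in:-
Tick 12: [PARSE:-, VALIDATE:-, TRANSFORM:-, EMIT:-] out:P5(v=0); in:-
P2: arrives tick 2, valid=False (id=2, id%4=2), emit tick 6, final value 0

Answer: 6 0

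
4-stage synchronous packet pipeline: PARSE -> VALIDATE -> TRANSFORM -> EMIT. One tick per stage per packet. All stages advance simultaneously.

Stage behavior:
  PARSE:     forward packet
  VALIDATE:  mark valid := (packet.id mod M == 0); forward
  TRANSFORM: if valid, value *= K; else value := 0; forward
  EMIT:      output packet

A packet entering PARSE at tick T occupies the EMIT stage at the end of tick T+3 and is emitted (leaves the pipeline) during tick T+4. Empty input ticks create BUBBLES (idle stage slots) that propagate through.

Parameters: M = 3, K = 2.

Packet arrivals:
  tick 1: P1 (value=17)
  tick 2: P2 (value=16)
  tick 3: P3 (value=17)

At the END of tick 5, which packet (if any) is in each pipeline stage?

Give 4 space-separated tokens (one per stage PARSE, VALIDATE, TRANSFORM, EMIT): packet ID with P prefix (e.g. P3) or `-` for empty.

Answer: - - P3 P2

Derivation:
Tick 1: [PARSE:P1(v=17,ok=F), VALIDATE:-, TRANSFORM:-, EMIT:-] out:-; in:P1
Tick 2: [PARSE:P2(v=16,ok=F), VALIDATE:P1(v=17,ok=F), TRANSFORM:-, EMIT:-] out:-; in:P2
Tick 3: [PARSE:P3(v=17,ok=F), VALIDATE:P2(v=16,ok=F), TRANSFORM:P1(v=0,ok=F), EMIT:-] out:-; in:P3
Tick 4: [PARSE:-, VALIDATE:P3(v=17,ok=T), TRANSFORM:P2(v=0,ok=F), EMIT:P1(v=0,ok=F)] out:-; in:-
Tick 5: [PARSE:-, VALIDATE:-, TRANSFORM:P3(v=34,ok=T), EMIT:P2(v=0,ok=F)] out:P1(v=0); in:-
At end of tick 5: ['-', '-', 'P3', 'P2']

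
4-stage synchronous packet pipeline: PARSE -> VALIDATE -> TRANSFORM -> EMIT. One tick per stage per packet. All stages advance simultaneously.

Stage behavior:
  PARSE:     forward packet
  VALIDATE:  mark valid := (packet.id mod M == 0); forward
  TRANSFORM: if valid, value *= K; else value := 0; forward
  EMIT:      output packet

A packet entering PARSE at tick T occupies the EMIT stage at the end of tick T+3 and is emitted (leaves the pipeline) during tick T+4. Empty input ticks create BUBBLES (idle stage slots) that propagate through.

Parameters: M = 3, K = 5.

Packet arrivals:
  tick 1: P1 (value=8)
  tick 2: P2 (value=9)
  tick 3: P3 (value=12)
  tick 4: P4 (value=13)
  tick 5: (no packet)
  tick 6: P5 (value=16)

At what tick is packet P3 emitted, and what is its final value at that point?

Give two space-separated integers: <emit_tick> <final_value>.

Tick 1: [PARSE:P1(v=8,ok=F), VALIDATE:-, TRANSFORM:-, EMIT:-] out:-; in:P1
Tick 2: [PARSE:P2(v=9,ok=F), VALIDATE:P1(v=8,ok=F), TRANSFORM:-, EMIT:-] out:-; in:P2
Tick 3: [PARSE:P3(v=12,ok=F), VALIDATE:P2(v=9,ok=F), TRANSFORM:P1(v=0,ok=F), EMIT:-] out:-; in:P3
Tick 4: [PARSE:P4(v=13,ok=F), VALIDATE:P3(v=12,ok=T), TRANSFORM:P2(v=0,ok=F), EMIT:P1(v=0,ok=F)] out:-; in:P4
Tick 5: [PARSE:-, VALIDATE:P4(v=13,ok=F), TRANSFORM:P3(v=60,ok=T), EMIT:P2(v=0,ok=F)] out:P1(v=0); in:-
Tick 6: [PARSE:P5(v=16,ok=F), VALIDATE:-, TRANSFORM:P4(v=0,ok=F), EMIT:P3(v=60,ok=T)] out:P2(v=0); in:P5
Tick 7: [PARSE:-, VALIDATE:P5(v=16,ok=F), TRANSFORM:-, EMIT:P4(v=0,ok=F)] out:P3(v=60); in:-
Tick 8: [PARSE:-, VALIDATE:-, TRANSFORM:P5(v=0,ok=F), EMIT:-] out:P4(v=0); in:-
Tick 9: [PARSE:-, VALIDATE:-, TRANSFORM:-, EMIT:P5(v=0,ok=F)] out:-; in:-
Tick 10: [PARSE:-, VALIDATE:-, TRANSFORM:-, EMIT:-] out:P5(v=0); in:-
P3: arrives tick 3, valid=True (id=3, id%3=0), emit tick 7, final value 60

Answer: 7 60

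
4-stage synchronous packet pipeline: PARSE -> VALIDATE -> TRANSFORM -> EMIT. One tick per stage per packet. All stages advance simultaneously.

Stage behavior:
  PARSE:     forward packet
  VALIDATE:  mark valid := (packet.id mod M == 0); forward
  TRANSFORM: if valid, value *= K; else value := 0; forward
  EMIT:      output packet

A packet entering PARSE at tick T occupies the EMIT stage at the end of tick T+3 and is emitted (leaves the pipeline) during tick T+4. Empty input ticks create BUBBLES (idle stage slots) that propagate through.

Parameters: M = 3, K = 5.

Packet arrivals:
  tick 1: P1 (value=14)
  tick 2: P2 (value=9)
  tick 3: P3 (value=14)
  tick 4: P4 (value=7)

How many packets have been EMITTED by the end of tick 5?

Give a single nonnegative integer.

Answer: 1

Derivation:
Tick 1: [PARSE:P1(v=14,ok=F), VALIDATE:-, TRANSFORM:-, EMIT:-] out:-; in:P1
Tick 2: [PARSE:P2(v=9,ok=F), VALIDATE:P1(v=14,ok=F), TRANSFORM:-, EMIT:-] out:-; in:P2
Tick 3: [PARSE:P3(v=14,ok=F), VALIDATE:P2(v=9,ok=F), TRANSFORM:P1(v=0,ok=F), EMIT:-] out:-; in:P3
Tick 4: [PARSE:P4(v=7,ok=F), VALIDATE:P3(v=14,ok=T), TRANSFORM:P2(v=0,ok=F), EMIT:P1(v=0,ok=F)] out:-; in:P4
Tick 5: [PARSE:-, VALIDATE:P4(v=7,ok=F), TRANSFORM:P3(v=70,ok=T), EMIT:P2(v=0,ok=F)] out:P1(v=0); in:-
Emitted by tick 5: ['P1']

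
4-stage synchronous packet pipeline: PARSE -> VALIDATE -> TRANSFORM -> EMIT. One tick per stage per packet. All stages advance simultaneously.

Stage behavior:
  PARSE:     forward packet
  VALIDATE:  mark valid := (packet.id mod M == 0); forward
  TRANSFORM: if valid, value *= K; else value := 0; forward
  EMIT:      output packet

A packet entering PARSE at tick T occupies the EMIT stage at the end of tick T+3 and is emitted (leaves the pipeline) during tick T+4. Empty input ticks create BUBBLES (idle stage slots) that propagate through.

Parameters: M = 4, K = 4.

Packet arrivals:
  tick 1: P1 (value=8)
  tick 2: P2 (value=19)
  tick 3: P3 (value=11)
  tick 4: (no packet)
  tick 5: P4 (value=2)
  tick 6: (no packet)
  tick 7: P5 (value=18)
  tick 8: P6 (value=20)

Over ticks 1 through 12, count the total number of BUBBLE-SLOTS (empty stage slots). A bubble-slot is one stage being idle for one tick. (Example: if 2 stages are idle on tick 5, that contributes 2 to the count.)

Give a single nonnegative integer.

Answer: 24

Derivation:
Tick 1: [PARSE:P1(v=8,ok=F), VALIDATE:-, TRANSFORM:-, EMIT:-] out:-; bubbles=3
Tick 2: [PARSE:P2(v=19,ok=F), VALIDATE:P1(v=8,ok=F), TRANSFORM:-, EMIT:-] out:-; bubbles=2
Tick 3: [PARSE:P3(v=11,ok=F), VALIDATE:P2(v=19,ok=F), TRANSFORM:P1(v=0,ok=F), EMIT:-] out:-; bubbles=1
Tick 4: [PARSE:-, VALIDATE:P3(v=11,ok=F), TRANSFORM:P2(v=0,ok=F), EMIT:P1(v=0,ok=F)] out:-; bubbles=1
Tick 5: [PARSE:P4(v=2,ok=F), VALIDATE:-, TRANSFORM:P3(v=0,ok=F), EMIT:P2(v=0,ok=F)] out:P1(v=0); bubbles=1
Tick 6: [PARSE:-, VALIDATE:P4(v=2,ok=T), TRANSFORM:-, EMIT:P3(v=0,ok=F)] out:P2(v=0); bubbles=2
Tick 7: [PARSE:P5(v=18,ok=F), VALIDATE:-, TRANSFORM:P4(v=8,ok=T), EMIT:-] out:P3(v=0); bubbles=2
Tick 8: [PARSE:P6(v=20,ok=F), VALIDATE:P5(v=18,ok=F), TRANSFORM:-, EMIT:P4(v=8,ok=T)] out:-; bubbles=1
Tick 9: [PARSE:-, VALIDATE:P6(v=20,ok=F), TRANSFORM:P5(v=0,ok=F), EMIT:-] out:P4(v=8); bubbles=2
Tick 10: [PARSE:-, VALIDATE:-, TRANSFORM:P6(v=0,ok=F), EMIT:P5(v=0,ok=F)] out:-; bubbles=2
Tick 11: [PARSE:-, VALIDATE:-, TRANSFORM:-, EMIT:P6(v=0,ok=F)] out:P5(v=0); bubbles=3
Tick 12: [PARSE:-, VALIDATE:-, TRANSFORM:-, EMIT:-] out:P6(v=0); bubbles=4
Total bubble-slots: 24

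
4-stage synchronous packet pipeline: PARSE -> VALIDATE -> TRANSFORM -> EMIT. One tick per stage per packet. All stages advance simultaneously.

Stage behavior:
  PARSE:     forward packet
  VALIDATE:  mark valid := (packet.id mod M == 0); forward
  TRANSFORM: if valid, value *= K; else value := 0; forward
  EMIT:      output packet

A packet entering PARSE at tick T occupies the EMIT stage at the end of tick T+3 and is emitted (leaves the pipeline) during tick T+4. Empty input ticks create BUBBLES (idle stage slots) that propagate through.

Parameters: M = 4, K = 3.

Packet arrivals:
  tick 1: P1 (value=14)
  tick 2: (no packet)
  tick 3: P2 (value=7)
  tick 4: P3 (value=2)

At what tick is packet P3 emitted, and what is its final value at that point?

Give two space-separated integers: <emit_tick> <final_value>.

Tick 1: [PARSE:P1(v=14,ok=F), VALIDATE:-, TRANSFORM:-, EMIT:-] out:-; in:P1
Tick 2: [PARSE:-, VALIDATE:P1(v=14,ok=F), TRANSFORM:-, EMIT:-] out:-; in:-
Tick 3: [PARSE:P2(v=7,ok=F), VALIDATE:-, TRANSFORM:P1(v=0,ok=F), EMIT:-] out:-; in:P2
Tick 4: [PARSE:P3(v=2,ok=F), VALIDATE:P2(v=7,ok=F), TRANSFORM:-, EMIT:P1(v=0,ok=F)] out:-; in:P3
Tick 5: [PARSE:-, VALIDATE:P3(v=2,ok=F), TRANSFORM:P2(v=0,ok=F), EMIT:-] out:P1(v=0); in:-
Tick 6: [PARSE:-, VALIDATE:-, TRANSFORM:P3(v=0,ok=F), EMIT:P2(v=0,ok=F)] out:-; in:-
Tick 7: [PARSE:-, VALIDATE:-, TRANSFORM:-, EMIT:P3(v=0,ok=F)] out:P2(v=0); in:-
Tick 8: [PARSE:-, VALIDATE:-, TRANSFORM:-, EMIT:-] out:P3(v=0); in:-
P3: arrives tick 4, valid=False (id=3, id%4=3), emit tick 8, final value 0

Answer: 8 0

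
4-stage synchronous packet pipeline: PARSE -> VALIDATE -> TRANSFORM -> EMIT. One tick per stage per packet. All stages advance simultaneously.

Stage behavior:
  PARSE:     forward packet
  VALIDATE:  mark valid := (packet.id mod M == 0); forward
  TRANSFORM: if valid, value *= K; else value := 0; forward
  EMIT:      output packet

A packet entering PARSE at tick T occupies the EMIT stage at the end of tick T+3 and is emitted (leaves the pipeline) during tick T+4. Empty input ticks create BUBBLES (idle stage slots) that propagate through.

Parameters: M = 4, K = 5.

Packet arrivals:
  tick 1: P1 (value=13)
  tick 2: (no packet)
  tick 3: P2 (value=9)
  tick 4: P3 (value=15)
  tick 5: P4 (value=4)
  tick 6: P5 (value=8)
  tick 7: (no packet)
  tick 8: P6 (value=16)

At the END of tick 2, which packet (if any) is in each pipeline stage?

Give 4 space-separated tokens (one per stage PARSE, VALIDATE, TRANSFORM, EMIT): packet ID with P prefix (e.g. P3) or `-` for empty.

Tick 1: [PARSE:P1(v=13,ok=F), VALIDATE:-, TRANSFORM:-, EMIT:-] out:-; in:P1
Tick 2: [PARSE:-, VALIDATE:P1(v=13,ok=F), TRANSFORM:-, EMIT:-] out:-; in:-
At end of tick 2: ['-', 'P1', '-', '-']

Answer: - P1 - -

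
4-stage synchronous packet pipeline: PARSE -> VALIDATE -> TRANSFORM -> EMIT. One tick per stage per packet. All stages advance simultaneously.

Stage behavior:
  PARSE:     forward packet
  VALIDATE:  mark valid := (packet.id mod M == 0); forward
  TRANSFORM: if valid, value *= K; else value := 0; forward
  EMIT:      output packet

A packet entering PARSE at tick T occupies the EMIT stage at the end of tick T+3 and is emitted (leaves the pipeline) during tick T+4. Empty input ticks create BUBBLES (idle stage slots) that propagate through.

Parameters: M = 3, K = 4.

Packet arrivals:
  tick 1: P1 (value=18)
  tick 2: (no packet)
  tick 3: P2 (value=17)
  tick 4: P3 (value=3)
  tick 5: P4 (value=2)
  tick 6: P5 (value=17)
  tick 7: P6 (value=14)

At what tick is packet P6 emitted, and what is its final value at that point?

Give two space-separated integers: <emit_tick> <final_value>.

Tick 1: [PARSE:P1(v=18,ok=F), VALIDATE:-, TRANSFORM:-, EMIT:-] out:-; in:P1
Tick 2: [PARSE:-, VALIDATE:P1(v=18,ok=F), TRANSFORM:-, EMIT:-] out:-; in:-
Tick 3: [PARSE:P2(v=17,ok=F), VALIDATE:-, TRANSFORM:P1(v=0,ok=F), EMIT:-] out:-; in:P2
Tick 4: [PARSE:P3(v=3,ok=F), VALIDATE:P2(v=17,ok=F), TRANSFORM:-, EMIT:P1(v=0,ok=F)] out:-; in:P3
Tick 5: [PARSE:P4(v=2,ok=F), VALIDATE:P3(v=3,ok=T), TRANSFORM:P2(v=0,ok=F), EMIT:-] out:P1(v=0); in:P4
Tick 6: [PARSE:P5(v=17,ok=F), VALIDATE:P4(v=2,ok=F), TRANSFORM:P3(v=12,ok=T), EMIT:P2(v=0,ok=F)] out:-; in:P5
Tick 7: [PARSE:P6(v=14,ok=F), VALIDATE:P5(v=17,ok=F), TRANSFORM:P4(v=0,ok=F), EMIT:P3(v=12,ok=T)] out:P2(v=0); in:P6
Tick 8: [PARSE:-, VALIDATE:P6(v=14,ok=T), TRANSFORM:P5(v=0,ok=F), EMIT:P4(v=0,ok=F)] out:P3(v=12); in:-
Tick 9: [PARSE:-, VALIDATE:-, TRANSFORM:P6(v=56,ok=T), EMIT:P5(v=0,ok=F)] out:P4(v=0); in:-
Tick 10: [PARSE:-, VALIDATE:-, TRANSFORM:-, EMIT:P6(v=56,ok=T)] out:P5(v=0); in:-
Tick 11: [PARSE:-, VALIDATE:-, TRANSFORM:-, EMIT:-] out:P6(v=56); in:-
P6: arrives tick 7, valid=True (id=6, id%3=0), emit tick 11, final value 56

Answer: 11 56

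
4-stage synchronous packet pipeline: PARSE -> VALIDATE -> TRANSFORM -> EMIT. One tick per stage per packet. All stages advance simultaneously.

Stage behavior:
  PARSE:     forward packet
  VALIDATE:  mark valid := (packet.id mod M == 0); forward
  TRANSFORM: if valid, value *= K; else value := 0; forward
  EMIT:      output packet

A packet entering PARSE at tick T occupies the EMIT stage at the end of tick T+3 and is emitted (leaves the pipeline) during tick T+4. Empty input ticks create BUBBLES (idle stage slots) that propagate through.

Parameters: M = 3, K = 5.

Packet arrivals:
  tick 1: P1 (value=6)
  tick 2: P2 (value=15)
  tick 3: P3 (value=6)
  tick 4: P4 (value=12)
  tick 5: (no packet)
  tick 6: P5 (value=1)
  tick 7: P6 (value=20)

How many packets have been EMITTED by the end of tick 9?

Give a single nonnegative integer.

Answer: 4

Derivation:
Tick 1: [PARSE:P1(v=6,ok=F), VALIDATE:-, TRANSFORM:-, EMIT:-] out:-; in:P1
Tick 2: [PARSE:P2(v=15,ok=F), VALIDATE:P1(v=6,ok=F), TRANSFORM:-, EMIT:-] out:-; in:P2
Tick 3: [PARSE:P3(v=6,ok=F), VALIDATE:P2(v=15,ok=F), TRANSFORM:P1(v=0,ok=F), EMIT:-] out:-; in:P3
Tick 4: [PARSE:P4(v=12,ok=F), VALIDATE:P3(v=6,ok=T), TRANSFORM:P2(v=0,ok=F), EMIT:P1(v=0,ok=F)] out:-; in:P4
Tick 5: [PARSE:-, VALIDATE:P4(v=12,ok=F), TRANSFORM:P3(v=30,ok=T), EMIT:P2(v=0,ok=F)] out:P1(v=0); in:-
Tick 6: [PARSE:P5(v=1,ok=F), VALIDATE:-, TRANSFORM:P4(v=0,ok=F), EMIT:P3(v=30,ok=T)] out:P2(v=0); in:P5
Tick 7: [PARSE:P6(v=20,ok=F), VALIDATE:P5(v=1,ok=F), TRANSFORM:-, EMIT:P4(v=0,ok=F)] out:P3(v=30); in:P6
Tick 8: [PARSE:-, VALIDATE:P6(v=20,ok=T), TRANSFORM:P5(v=0,ok=F), EMIT:-] out:P4(v=0); in:-
Tick 9: [PARSE:-, VALIDATE:-, TRANSFORM:P6(v=100,ok=T), EMIT:P5(v=0,ok=F)] out:-; in:-
Emitted by tick 9: ['P1', 'P2', 'P3', 'P4']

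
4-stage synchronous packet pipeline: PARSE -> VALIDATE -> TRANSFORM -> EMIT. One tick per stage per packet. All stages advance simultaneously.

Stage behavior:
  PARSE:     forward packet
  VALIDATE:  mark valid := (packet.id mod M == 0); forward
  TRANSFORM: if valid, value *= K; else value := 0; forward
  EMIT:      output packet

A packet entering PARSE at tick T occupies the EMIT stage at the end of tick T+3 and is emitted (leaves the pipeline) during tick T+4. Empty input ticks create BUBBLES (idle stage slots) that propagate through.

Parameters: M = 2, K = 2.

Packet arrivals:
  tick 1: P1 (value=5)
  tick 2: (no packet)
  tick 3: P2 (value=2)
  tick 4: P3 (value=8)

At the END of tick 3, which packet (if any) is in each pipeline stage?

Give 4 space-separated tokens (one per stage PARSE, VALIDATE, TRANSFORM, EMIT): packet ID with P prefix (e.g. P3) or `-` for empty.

Answer: P2 - P1 -

Derivation:
Tick 1: [PARSE:P1(v=5,ok=F), VALIDATE:-, TRANSFORM:-, EMIT:-] out:-; in:P1
Tick 2: [PARSE:-, VALIDATE:P1(v=5,ok=F), TRANSFORM:-, EMIT:-] out:-; in:-
Tick 3: [PARSE:P2(v=2,ok=F), VALIDATE:-, TRANSFORM:P1(v=0,ok=F), EMIT:-] out:-; in:P2
At end of tick 3: ['P2', '-', 'P1', '-']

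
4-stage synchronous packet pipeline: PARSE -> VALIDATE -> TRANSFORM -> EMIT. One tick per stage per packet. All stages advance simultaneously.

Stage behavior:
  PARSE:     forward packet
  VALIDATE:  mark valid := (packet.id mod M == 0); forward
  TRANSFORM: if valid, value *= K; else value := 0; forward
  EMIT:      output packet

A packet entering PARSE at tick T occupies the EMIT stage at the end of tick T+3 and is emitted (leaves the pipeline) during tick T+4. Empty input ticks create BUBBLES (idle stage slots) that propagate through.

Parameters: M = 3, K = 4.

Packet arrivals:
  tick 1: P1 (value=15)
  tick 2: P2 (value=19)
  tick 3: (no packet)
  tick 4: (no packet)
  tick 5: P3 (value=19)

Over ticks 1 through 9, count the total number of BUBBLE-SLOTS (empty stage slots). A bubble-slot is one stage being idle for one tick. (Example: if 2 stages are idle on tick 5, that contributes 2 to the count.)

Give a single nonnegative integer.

Tick 1: [PARSE:P1(v=15,ok=F), VALIDATE:-, TRANSFORM:-, EMIT:-] out:-; bubbles=3
Tick 2: [PARSE:P2(v=19,ok=F), VALIDATE:P1(v=15,ok=F), TRANSFORM:-, EMIT:-] out:-; bubbles=2
Tick 3: [PARSE:-, VALIDATE:P2(v=19,ok=F), TRANSFORM:P1(v=0,ok=F), EMIT:-] out:-; bubbles=2
Tick 4: [PARSE:-, VALIDATE:-, TRANSFORM:P2(v=0,ok=F), EMIT:P1(v=0,ok=F)] out:-; bubbles=2
Tick 5: [PARSE:P3(v=19,ok=F), VALIDATE:-, TRANSFORM:-, EMIT:P2(v=0,ok=F)] out:P1(v=0); bubbles=2
Tick 6: [PARSE:-, VALIDATE:P3(v=19,ok=T), TRANSFORM:-, EMIT:-] out:P2(v=0); bubbles=3
Tick 7: [PARSE:-, VALIDATE:-, TRANSFORM:P3(v=76,ok=T), EMIT:-] out:-; bubbles=3
Tick 8: [PARSE:-, VALIDATE:-, TRANSFORM:-, EMIT:P3(v=76,ok=T)] out:-; bubbles=3
Tick 9: [PARSE:-, VALIDATE:-, TRANSFORM:-, EMIT:-] out:P3(v=76); bubbles=4
Total bubble-slots: 24

Answer: 24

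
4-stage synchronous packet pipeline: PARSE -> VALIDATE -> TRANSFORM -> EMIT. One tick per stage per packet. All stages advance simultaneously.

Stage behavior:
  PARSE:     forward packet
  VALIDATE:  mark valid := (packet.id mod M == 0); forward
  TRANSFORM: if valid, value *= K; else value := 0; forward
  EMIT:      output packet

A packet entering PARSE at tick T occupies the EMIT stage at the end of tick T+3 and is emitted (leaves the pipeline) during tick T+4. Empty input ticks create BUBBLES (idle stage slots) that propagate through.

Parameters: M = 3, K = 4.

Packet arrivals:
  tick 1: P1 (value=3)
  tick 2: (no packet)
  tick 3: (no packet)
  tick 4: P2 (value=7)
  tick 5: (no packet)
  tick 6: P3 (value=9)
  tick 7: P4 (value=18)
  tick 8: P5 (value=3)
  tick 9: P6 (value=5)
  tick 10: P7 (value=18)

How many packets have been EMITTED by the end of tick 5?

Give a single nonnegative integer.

Answer: 1

Derivation:
Tick 1: [PARSE:P1(v=3,ok=F), VALIDATE:-, TRANSFORM:-, EMIT:-] out:-; in:P1
Tick 2: [PARSE:-, VALIDATE:P1(v=3,ok=F), TRANSFORM:-, EMIT:-] out:-; in:-
Tick 3: [PARSE:-, VALIDATE:-, TRANSFORM:P1(v=0,ok=F), EMIT:-] out:-; in:-
Tick 4: [PARSE:P2(v=7,ok=F), VALIDATE:-, TRANSFORM:-, EMIT:P1(v=0,ok=F)] out:-; in:P2
Tick 5: [PARSE:-, VALIDATE:P2(v=7,ok=F), TRANSFORM:-, EMIT:-] out:P1(v=0); in:-
Emitted by tick 5: ['P1']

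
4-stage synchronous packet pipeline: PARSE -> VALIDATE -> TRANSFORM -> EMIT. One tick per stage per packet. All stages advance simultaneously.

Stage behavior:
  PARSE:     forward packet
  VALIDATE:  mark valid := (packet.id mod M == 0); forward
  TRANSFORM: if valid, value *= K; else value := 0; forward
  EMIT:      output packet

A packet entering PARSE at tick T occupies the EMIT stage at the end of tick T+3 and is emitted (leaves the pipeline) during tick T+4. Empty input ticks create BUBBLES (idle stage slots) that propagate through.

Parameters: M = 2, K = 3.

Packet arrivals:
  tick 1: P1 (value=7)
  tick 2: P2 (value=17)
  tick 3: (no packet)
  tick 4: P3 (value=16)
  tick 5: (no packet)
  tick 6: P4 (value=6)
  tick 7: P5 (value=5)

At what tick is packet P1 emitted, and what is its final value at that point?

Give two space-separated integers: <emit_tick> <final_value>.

Answer: 5 0

Derivation:
Tick 1: [PARSE:P1(v=7,ok=F), VALIDATE:-, TRANSFORM:-, EMIT:-] out:-; in:P1
Tick 2: [PARSE:P2(v=17,ok=F), VALIDATE:P1(v=7,ok=F), TRANSFORM:-, EMIT:-] out:-; in:P2
Tick 3: [PARSE:-, VALIDATE:P2(v=17,ok=T), TRANSFORM:P1(v=0,ok=F), EMIT:-] out:-; in:-
Tick 4: [PARSE:P3(v=16,ok=F), VALIDATE:-, TRANSFORM:P2(v=51,ok=T), EMIT:P1(v=0,ok=F)] out:-; in:P3
Tick 5: [PARSE:-, VALIDATE:P3(v=16,ok=F), TRANSFORM:-, EMIT:P2(v=51,ok=T)] out:P1(v=0); in:-
Tick 6: [PARSE:P4(v=6,ok=F), VALIDATE:-, TRANSFORM:P3(v=0,ok=F), EMIT:-] out:P2(v=51); in:P4
Tick 7: [PARSE:P5(v=5,ok=F), VALIDATE:P4(v=6,ok=T), TRANSFORM:-, EMIT:P3(v=0,ok=F)] out:-; in:P5
Tick 8: [PARSE:-, VALIDATE:P5(v=5,ok=F), TRANSFORM:P4(v=18,ok=T), EMIT:-] out:P3(v=0); in:-
Tick 9: [PARSE:-, VALIDATE:-, TRANSFORM:P5(v=0,ok=F), EMIT:P4(v=18,ok=T)] out:-; in:-
Tick 10: [PARSE:-, VALIDATE:-, TRANSFORM:-, EMIT:P5(v=0,ok=F)] out:P4(v=18); in:-
Tick 11: [PARSE:-, VALIDATE:-, TRANSFORM:-, EMIT:-] out:P5(v=0); in:-
P1: arrives tick 1, valid=False (id=1, id%2=1), emit tick 5, final value 0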